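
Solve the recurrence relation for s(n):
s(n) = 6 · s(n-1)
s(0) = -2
Pure geometric recurrence with ratio 6.
By induction s(n) = s(0) · (6)^n = - 2 \cdot 6^{n}.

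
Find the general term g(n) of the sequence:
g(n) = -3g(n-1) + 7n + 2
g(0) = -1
First-order linear with linear forcing.
Homogeneous solution: g_h(n) = A·(-3)^n.
Try particular g_p(n) = pn + q. Substituting:
  pn + q = -3(p(n-1) + q) + 7n + 2.
Matching the n-coefficient: p = -3p + 7 ⇒ p = \frac{7}{4}.
Matching constants: q = 3p - 3q + 2 ⇒ q = \frac{29}{16}.
General: g(n) = A·(-3)^n + \frac{7 n}{4} + \frac{29}{16}.
Apply g(0) = -1: A + \frac{29}{16} = -1 ⇒ A = - \frac{45}{16}.
So g(n) = - \frac{45 \left(-3\right)^{n}}{16} + \frac{7 n}{4} + \frac{29}{16}.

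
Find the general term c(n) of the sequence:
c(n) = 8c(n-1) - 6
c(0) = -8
First-order linear non-homogeneous.
Homogeneous solution: c_h(n) = A·(8)^n.
Try constant particular solution c_p = K: K = 8K - 6 ⇒ K = \frac{6}{7}.
General: c(n) = A·(8)^n + \frac{6}{7}.
Apply c(0) = -8: A + \frac{6}{7} = -8 ⇒ A = - \frac{62}{7}.
So c(n) = \frac{6}{7} - \frac{62 \cdot 8^{n}}{7}.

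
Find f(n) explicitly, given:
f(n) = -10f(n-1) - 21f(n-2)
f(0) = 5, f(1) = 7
Characteristic equation: x² + 10x + 21 = 0, which factors as (x - (-7))(x - (-3)) = 0.
Roots r₁ = -7, r₂ = -3 (distinct).
General solution: f(n) = A·(-7)^n + B·(-3)^n.
From f(0) = 5: A + B = 5.
From f(1) = 7: -7A - 3B = 7.
Solving: A = - \frac{11}{2}, B = \frac{21}{2}.
So f(n) = \frac{21 \left(-3\right)^{n}}{2} - \frac{11 \left(-7\right)^{n}}{2}.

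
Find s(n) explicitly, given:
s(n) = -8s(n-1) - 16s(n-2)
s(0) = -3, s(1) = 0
Characteristic equation: x² + 8x + 16 = 0, which is (x - (-4))².
Repeated root r = -4.
General solution: s(n) = (A + Bn)·(-4)^n.
From s(0) = -3: A = -3.
From s(1) = 0: (A + B)·(-4) = 0 ⇒ B = 3.
So s(n) = \left(3 n - 3\right) \cdot (-4)^n.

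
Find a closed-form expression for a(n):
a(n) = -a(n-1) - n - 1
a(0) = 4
First-order linear with linear forcing.
Homogeneous solution: a_h(n) = A·(-1)^n.
Try particular a_p(n) = pn + q. Substituting:
  pn + q = -(p(n-1) + q) - n - 1.
Matching the n-coefficient: p = -p - 1 ⇒ p = - \frac{1}{2}.
Matching constants: q = p - q - 1 ⇒ q = - \frac{3}{4}.
General: a(n) = A·(-1)^n - \frac{n}{2} - \frac{3}{4}.
Apply a(0) = 4: A - \frac{3}{4} = 4 ⇒ A = \frac{19}{4}.
So a(n) = \frac{19 \left(-1\right)^{n}}{4} - \frac{n}{2} - \frac{3}{4}.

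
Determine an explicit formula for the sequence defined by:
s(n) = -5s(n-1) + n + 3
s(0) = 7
First-order linear with linear forcing.
Homogeneous solution: s_h(n) = A·(-5)^n.
Try particular s_p(n) = pn + q. Substituting:
  pn + q = -5(p(n-1) + q) + n + 3.
Matching the n-coefficient: p = -5p + 1 ⇒ p = \frac{1}{6}.
Matching constants: q = 5p - 5q + 3 ⇒ q = \frac{23}{36}.
General: s(n) = A·(-5)^n + \frac{n}{6} + \frac{23}{36}.
Apply s(0) = 7: A + \frac{23}{36} = 7 ⇒ A = \frac{229}{36}.
So s(n) = \frac{229 \left(-5\right)^{n}}{36} + \frac{n}{6} + \frac{23}{36}.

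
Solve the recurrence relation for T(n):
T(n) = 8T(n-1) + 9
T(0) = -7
First-order linear non-homogeneous.
Homogeneous solution: T_h(n) = A·(8)^n.
Try constant particular solution T_p = K: K = 8K + 9 ⇒ K = - \frac{9}{7}.
General: T(n) = A·(8)^n - \frac{9}{7}.
Apply T(0) = -7: A - \frac{9}{7} = -7 ⇒ A = - \frac{40}{7}.
So T(n) = - \frac{40 \cdot 8^{n}}{7} - \frac{9}{7}.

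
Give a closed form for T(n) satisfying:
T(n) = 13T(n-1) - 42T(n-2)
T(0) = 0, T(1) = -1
Characteristic equation: x² - 13x + 42 = 0, which factors as (x - (7))(x - (6)) = 0.
Roots r₁ = 7, r₂ = 6 (distinct).
General solution: T(n) = A·(7)^n + B·(6)^n.
From T(0) = 0: A + B = 0.
From T(1) = -1: 7A + 6B = -1.
Solving: A = -1, B = 1.
So T(n) = 6^{n} - 7^{n}.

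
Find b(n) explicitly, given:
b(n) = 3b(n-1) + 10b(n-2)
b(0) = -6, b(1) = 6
Characteristic equation: x² - 3x - 10 = 0, which factors as (x - (-2))(x - (5)) = 0.
Roots r₁ = -2, r₂ = 5 (distinct).
General solution: b(n) = A·(-2)^n + B·(5)^n.
From b(0) = -6: A + B = -6.
From b(1) = 6: -2A + 5B = 6.
Solving: A = - \frac{36}{7}, B = - \frac{6}{7}.
So b(n) = - \frac{36 \left(-2\right)^{n}}{7} - \frac{6 \cdot 5^{n}}{7}.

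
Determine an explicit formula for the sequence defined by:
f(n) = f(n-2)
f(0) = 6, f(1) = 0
Characteristic equation: x² - 1 = 0, which factors as (x - (-1))(x - (1)) = 0.
Roots r₁ = -1, r₂ = 1 (distinct).
General solution: f(n) = A·(-1)^n + B·(1)^n.
From f(0) = 6: A + B = 6.
From f(1) = 0: -A + B = 0.
Solving: A = 3, B = 3.
So f(n) = 3 \left(-1\right)^{n} + 3.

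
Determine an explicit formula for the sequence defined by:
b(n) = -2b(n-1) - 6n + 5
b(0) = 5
First-order linear with linear forcing.
Homogeneous solution: b_h(n) = A·(-2)^n.
Try particular b_p(n) = pn + q. Substituting:
  pn + q = -2(p(n-1) + q) - 6n + 5.
Matching the n-coefficient: p = -2p - 6 ⇒ p = -2.
Matching constants: q = 2p - 2q + 5 ⇒ q = \frac{1}{3}.
General: b(n) = A·(-2)^n - 2 n + \frac{1}{3}.
Apply b(0) = 5: A + \frac{1}{3} = 5 ⇒ A = \frac{14}{3}.
So b(n) = \frac{14 \left(-2\right)^{n}}{3} - 2 n + \frac{1}{3}.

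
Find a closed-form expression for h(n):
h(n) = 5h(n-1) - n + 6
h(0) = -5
First-order linear with linear forcing.
Homogeneous solution: h_h(n) = A·(5)^n.
Try particular h_p(n) = pn + q. Substituting:
  pn + q = 5(p(n-1) + q) - n + 6.
Matching the n-coefficient: p = 5p - 1 ⇒ p = \frac{1}{4}.
Matching constants: q = -5p + 5q + 6 ⇒ q = - \frac{19}{16}.
General: h(n) = A·(5)^n + \frac{n}{4} - \frac{19}{16}.
Apply h(0) = -5: A - \frac{19}{16} = -5 ⇒ A = - \frac{61}{16}.
So h(n) = - \frac{61 \cdot 5^{n}}{16} + \frac{n}{4} - \frac{19}{16}.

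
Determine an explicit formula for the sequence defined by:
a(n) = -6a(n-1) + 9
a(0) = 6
First-order linear non-homogeneous.
Homogeneous solution: a_h(n) = A·(-6)^n.
Try constant particular solution a_p = K: K = -6K + 9 ⇒ K = \frac{9}{7}.
General: a(n) = A·(-6)^n + \frac{9}{7}.
Apply a(0) = 6: A + \frac{9}{7} = 6 ⇒ A = \frac{33}{7}.
So a(n) = \frac{33 \left(-6\right)^{n}}{7} + \frac{9}{7}.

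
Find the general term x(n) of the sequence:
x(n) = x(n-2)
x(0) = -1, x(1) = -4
Characteristic equation: x² - 1 = 0, which factors as (x - (-1))(x - (1)) = 0.
Roots r₁ = -1, r₂ = 1 (distinct).
General solution: x(n) = A·(-1)^n + B·(1)^n.
From x(0) = -1: A + B = -1.
From x(1) = -4: -A + B = -4.
Solving: A = \frac{3}{2}, B = - \frac{5}{2}.
So x(n) = \frac{3 \left(-1\right)^{n}}{2} - \frac{5}{2}.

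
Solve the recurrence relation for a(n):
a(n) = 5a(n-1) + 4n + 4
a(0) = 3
First-order linear with linear forcing.
Homogeneous solution: a_h(n) = A·(5)^n.
Try particular a_p(n) = pn + q. Substituting:
  pn + q = 5(p(n-1) + q) + 4n + 4.
Matching the n-coefficient: p = 5p + 4 ⇒ p = -1.
Matching constants: q = -5p + 5q + 4 ⇒ q = - \frac{9}{4}.
General: a(n) = A·(5)^n - n - \frac{9}{4}.
Apply a(0) = 3: A - \frac{9}{4} = 3 ⇒ A = \frac{21}{4}.
So a(n) = \frac{21 \cdot 5^{n}}{4} - n - \frac{9}{4}.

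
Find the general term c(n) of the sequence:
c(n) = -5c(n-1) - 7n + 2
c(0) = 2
First-order linear with linear forcing.
Homogeneous solution: c_h(n) = A·(-5)^n.
Try particular c_p(n) = pn + q. Substituting:
  pn + q = -5(p(n-1) + q) - 7n + 2.
Matching the n-coefficient: p = -5p - 7 ⇒ p = - \frac{7}{6}.
Matching constants: q = 5p - 5q + 2 ⇒ q = - \frac{23}{36}.
General: c(n) = A·(-5)^n - \frac{7 n}{6} - \frac{23}{36}.
Apply c(0) = 2: A - \frac{23}{36} = 2 ⇒ A = \frac{95}{36}.
So c(n) = \frac{95 \left(-5\right)^{n}}{36} - \frac{7 n}{6} - \frac{23}{36}.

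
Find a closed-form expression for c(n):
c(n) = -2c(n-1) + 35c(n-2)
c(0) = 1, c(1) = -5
Characteristic equation: x² + 2x - 35 = 0, which factors as (x - (-7))(x - (5)) = 0.
Roots r₁ = -7, r₂ = 5 (distinct).
General solution: c(n) = A·(-7)^n + B·(5)^n.
From c(0) = 1: A + B = 1.
From c(1) = -5: -7A + 5B = -5.
Solving: A = \frac{5}{6}, B = \frac{1}{6}.
So c(n) = \frac{5 \left(-7\right)^{n}}{6} + \frac{5^{n}}{6}.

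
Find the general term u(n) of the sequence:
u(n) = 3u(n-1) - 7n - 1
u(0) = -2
First-order linear with linear forcing.
Homogeneous solution: u_h(n) = A·(3)^n.
Try particular u_p(n) = pn + q. Substituting:
  pn + q = 3(p(n-1) + q) - 7n - 1.
Matching the n-coefficient: p = 3p - 7 ⇒ p = \frac{7}{2}.
Matching constants: q = -3p + 3q - 1 ⇒ q = \frac{23}{4}.
General: u(n) = A·(3)^n + \frac{7 n}{2} + \frac{23}{4}.
Apply u(0) = -2: A + \frac{23}{4} = -2 ⇒ A = - \frac{31}{4}.
So u(n) = - \frac{31 \cdot 3^{n}}{4} + \frac{7 n}{2} + \frac{23}{4}.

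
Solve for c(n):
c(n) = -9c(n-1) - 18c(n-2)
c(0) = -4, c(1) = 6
Characteristic equation: x² + 9x + 18 = 0, which factors as (x - (-3))(x - (-6)) = 0.
Roots r₁ = -3, r₂ = -6 (distinct).
General solution: c(n) = A·(-3)^n + B·(-6)^n.
From c(0) = -4: A + B = -4.
From c(1) = 6: -3A - 6B = 6.
Solving: A = -6, B = 2.
So c(n) = - 6 \left(-3\right)^{n} + 2 \left(-6\right)^{n}.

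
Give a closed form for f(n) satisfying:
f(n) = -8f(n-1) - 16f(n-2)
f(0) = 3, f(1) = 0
Characteristic equation: x² + 8x + 16 = 0, which is (x - (-4))².
Repeated root r = -4.
General solution: f(n) = (A + Bn)·(-4)^n.
From f(0) = 3: A = 3.
From f(1) = 0: (A + B)·(-4) = 0 ⇒ B = -3.
So f(n) = \left(3 - 3 n\right) \cdot (-4)^n.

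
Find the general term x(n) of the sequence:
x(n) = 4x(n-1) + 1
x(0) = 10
First-order linear non-homogeneous.
Homogeneous solution: x_h(n) = A·(4)^n.
Try constant particular solution x_p = K: K = 4K + 1 ⇒ K = - \frac{1}{3}.
General: x(n) = A·(4)^n - \frac{1}{3}.
Apply x(0) = 10: A - \frac{1}{3} = 10 ⇒ A = \frac{31}{3}.
So x(n) = \frac{31 \cdot 4^{n}}{3} - \frac{1}{3}.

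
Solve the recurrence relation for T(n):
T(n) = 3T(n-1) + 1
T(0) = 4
First-order linear non-homogeneous.
Homogeneous solution: T_h(n) = A·(3)^n.
Try constant particular solution T_p = K: K = 3K + 1 ⇒ K = - \frac{1}{2}.
General: T(n) = A·(3)^n - \frac{1}{2}.
Apply T(0) = 4: A - \frac{1}{2} = 4 ⇒ A = \frac{9}{2}.
So T(n) = \frac{9 \cdot 3^{n}}{2} - \frac{1}{2}.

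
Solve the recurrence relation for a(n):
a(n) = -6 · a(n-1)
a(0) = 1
Pure geometric recurrence with ratio -6.
By induction a(n) = a(0) · (-6)^n = \left(-6\right)^{n}.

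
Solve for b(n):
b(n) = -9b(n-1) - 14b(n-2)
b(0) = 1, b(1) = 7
Characteristic equation: x² + 9x + 14 = 0, which factors as (x - (-7))(x - (-2)) = 0.
Roots r₁ = -7, r₂ = -2 (distinct).
General solution: b(n) = A·(-7)^n + B·(-2)^n.
From b(0) = 1: A + B = 1.
From b(1) = 7: -7A - 2B = 7.
Solving: A = - \frac{9}{5}, B = \frac{14}{5}.
So b(n) = \frac{14 \left(-2\right)^{n}}{5} - \frac{9 \left(-7\right)^{n}}{5}.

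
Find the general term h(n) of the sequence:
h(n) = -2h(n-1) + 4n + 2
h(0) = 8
First-order linear with linear forcing.
Homogeneous solution: h_h(n) = A·(-2)^n.
Try particular h_p(n) = pn + q. Substituting:
  pn + q = -2(p(n-1) + q) + 4n + 2.
Matching the n-coefficient: p = -2p + 4 ⇒ p = \frac{4}{3}.
Matching constants: q = 2p - 2q + 2 ⇒ q = \frac{14}{9}.
General: h(n) = A·(-2)^n + \frac{4 n}{3} + \frac{14}{9}.
Apply h(0) = 8: A + \frac{14}{9} = 8 ⇒ A = \frac{58}{9}.
So h(n) = \frac{58 \left(-2\right)^{n}}{9} + \frac{4 n}{3} + \frac{14}{9}.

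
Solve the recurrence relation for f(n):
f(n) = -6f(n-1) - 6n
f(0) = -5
First-order linear with linear forcing.
Homogeneous solution: f_h(n) = A·(-6)^n.
Try particular f_p(n) = pn + q. Substituting:
  pn + q = -6(p(n-1) + q) - 6n.
Matching the n-coefficient: p = -6p - 6 ⇒ p = - \frac{6}{7}.
Matching constants: q = 6p - 6q ⇒ q = - \frac{36}{49}.
General: f(n) = A·(-6)^n - \frac{6 n}{7} - \frac{36}{49}.
Apply f(0) = -5: A - \frac{36}{49} = -5 ⇒ A = - \frac{209}{49}.
So f(n) = - \frac{209 \left(-6\right)^{n}}{49} - \frac{6 n}{7} - \frac{36}{49}.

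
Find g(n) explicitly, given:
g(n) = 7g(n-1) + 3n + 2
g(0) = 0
First-order linear with linear forcing.
Homogeneous solution: g_h(n) = A·(7)^n.
Try particular g_p(n) = pn + q. Substituting:
  pn + q = 7(p(n-1) + q) + 3n + 2.
Matching the n-coefficient: p = 7p + 3 ⇒ p = - \frac{1}{2}.
Matching constants: q = -7p + 7q + 2 ⇒ q = - \frac{11}{12}.
General: g(n) = A·(7)^n - \frac{n}{2} - \frac{11}{12}.
Apply g(0) = 0: A - \frac{11}{12} = 0 ⇒ A = \frac{11}{12}.
So g(n) = \frac{11 \cdot 7^{n}}{12} - \frac{n}{2} - \frac{11}{12}.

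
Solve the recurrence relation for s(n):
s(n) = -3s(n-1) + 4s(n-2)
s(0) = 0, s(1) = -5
Characteristic equation: x² + 3x - 4 = 0, which factors as (x - (-4))(x - (1)) = 0.
Roots r₁ = -4, r₂ = 1 (distinct).
General solution: s(n) = A·(-4)^n + B·(1)^n.
From s(0) = 0: A + B = 0.
From s(1) = -5: -4A + B = -5.
Solving: A = 1, B = -1.
So s(n) = \left(-4\right)^{n} - 1.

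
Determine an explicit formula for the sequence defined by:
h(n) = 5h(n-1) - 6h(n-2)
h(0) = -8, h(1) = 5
Characteristic equation: x² - 5x + 6 = 0, which factors as (x - (3))(x - (2)) = 0.
Roots r₁ = 3, r₂ = 2 (distinct).
General solution: h(n) = A·(3)^n + B·(2)^n.
From h(0) = -8: A + B = -8.
From h(1) = 5: 3A + 2B = 5.
Solving: A = 21, B = -29.
So h(n) = - 29 \cdot 2^{n} + 21 \cdot 3^{n}.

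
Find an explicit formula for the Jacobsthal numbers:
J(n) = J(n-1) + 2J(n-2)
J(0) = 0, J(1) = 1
This is the Jacobsthal sequence.
Characteristic equation: x² - x - 2 = 0; roots r₁ = 2, r₂ = -1.
General: J(n) = A·r₁^n + B·r₂^n. Solving with J(0)=0, J(1)=1 gives A = \frac{1}{3}, B = - \frac{1}{3}.
So J(n) = - \frac{\left(-1\right)^{n}}{3} + \frac{2^{n}}{3}.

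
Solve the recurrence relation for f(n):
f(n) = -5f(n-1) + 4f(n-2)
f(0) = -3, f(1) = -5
Characteristic equation: x² + 5x - 4 = 0.
Discriminant Δ = (-5)² + 4·(4) = 41.
Roots r₁,₂ = (-5 ± √41)/2, so r₁ = - \frac{5}{2} + \frac{\sqrt{41}}{2}, r₂ = - \frac{\sqrt{41}}{2} - \frac{5}{2}.
General solution: f(n) = A·r₁^n + B·r₂^n.
From the initial conditions, A + B = -3 and r₁A + r₂B = -5.
Since r₁ - r₂ = √41: A = (-5 - (-3)r₂)/√41 = - \frac{25 \sqrt{41}}{82} - \frac{3}{2}, and B = -3 - A = - \frac{3}{2} + \frac{25 \sqrt{41}}{82}.
So f(n) = \left(- \frac{25 \sqrt{41}}{82} - \frac{3}{2}\right)\left(- \frac{5}{2} + \frac{\sqrt{41}}{2}\right)^n + \left(- \frac{3}{2} + \frac{25 \sqrt{41}}{82}\right)\left(- \frac{\sqrt{41}}{2} - \frac{5}{2}\right)^n.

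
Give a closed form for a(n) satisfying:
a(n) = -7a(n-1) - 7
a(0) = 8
First-order linear non-homogeneous.
Homogeneous solution: a_h(n) = A·(-7)^n.
Try constant particular solution a_p = K: K = -7K - 7 ⇒ K = - \frac{7}{8}.
General: a(n) = A·(-7)^n - \frac{7}{8}.
Apply a(0) = 8: A - \frac{7}{8} = 8 ⇒ A = \frac{71}{8}.
So a(n) = \frac{71 \left(-7\right)^{n}}{8} - \frac{7}{8}.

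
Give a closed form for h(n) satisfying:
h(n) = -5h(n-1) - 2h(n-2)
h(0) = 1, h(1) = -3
Characteristic equation: x² + 5x + 2 = 0.
Discriminant Δ = (-5)² + 4·(-2) = 17.
Roots r₁,₂ = (-5 ± √17)/2, so r₁ = - \frac{5}{2} + \frac{\sqrt{17}}{2}, r₂ = - \frac{5}{2} - \frac{\sqrt{17}}{2}.
General solution: h(n) = A·r₁^n + B·r₂^n.
From the initial conditions, A + B = 1 and r₁A + r₂B = -3.
Since r₁ - r₂ = √17: A = (-3 - (1)r₂)/√17 = \frac{1}{2} - \frac{\sqrt{17}}{34}, and B = 1 - A = \frac{\sqrt{17}}{34} + \frac{1}{2}.
So h(n) = \left(\frac{1}{2} - \frac{\sqrt{17}}{34}\right)\left(- \frac{5}{2} + \frac{\sqrt{17}}{2}\right)^n + \left(\frac{\sqrt{17}}{34} + \frac{1}{2}\right)\left(- \frac{5}{2} - \frac{\sqrt{17}}{2}\right)^n.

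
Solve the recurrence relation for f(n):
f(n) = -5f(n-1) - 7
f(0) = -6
First-order linear non-homogeneous.
Homogeneous solution: f_h(n) = A·(-5)^n.
Try constant particular solution f_p = K: K = -5K - 7 ⇒ K = - \frac{7}{6}.
General: f(n) = A·(-5)^n - \frac{7}{6}.
Apply f(0) = -6: A - \frac{7}{6} = -6 ⇒ A = - \frac{29}{6}.
So f(n) = - \frac{29 \left(-5\right)^{n}}{6} - \frac{7}{6}.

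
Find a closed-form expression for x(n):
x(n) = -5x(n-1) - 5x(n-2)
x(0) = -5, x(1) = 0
Characteristic equation: x² + 5x + 5 = 0.
Discriminant Δ = (-5)² + 4·(-5) = 5.
Roots r₁,₂ = (-5 ± √5)/2, so r₁ = - \frac{5}{2} + \frac{\sqrt{5}}{2}, r₂ = - \frac{5}{2} - \frac{\sqrt{5}}{2}.
General solution: x(n) = A·r₁^n + B·r₂^n.
From the initial conditions, A + B = -5 and r₁A + r₂B = 0.
Since r₁ - r₂ = √5: A = (0 - (-5)r₂)/√5 = - \frac{5 \sqrt{5}}{2} - \frac{5}{2}, and B = -5 - A = - \frac{5}{2} + \frac{5 \sqrt{5}}{2}.
So x(n) = \left(- \frac{5 \sqrt{5}}{2} - \frac{5}{2}\right)\left(- \frac{5}{2} + \frac{\sqrt{5}}{2}\right)^n + \left(- \frac{5}{2} + \frac{5 \sqrt{5}}{2}\right)\left(- \frac{5}{2} - \frac{\sqrt{5}}{2}\right)^n.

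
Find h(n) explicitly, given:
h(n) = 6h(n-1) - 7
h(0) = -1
First-order linear non-homogeneous.
Homogeneous solution: h_h(n) = A·(6)^n.
Try constant particular solution h_p = K: K = 6K - 7 ⇒ K = \frac{7}{5}.
General: h(n) = A·(6)^n + \frac{7}{5}.
Apply h(0) = -1: A + \frac{7}{5} = -1 ⇒ A = - \frac{12}{5}.
So h(n) = \frac{7}{5} - \frac{12 \cdot 6^{n}}{5}.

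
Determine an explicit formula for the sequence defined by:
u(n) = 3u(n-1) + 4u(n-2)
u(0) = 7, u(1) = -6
Characteristic equation: x² - 3x - 4 = 0, which factors as (x - (-1))(x - (4)) = 0.
Roots r₁ = -1, r₂ = 4 (distinct).
General solution: u(n) = A·(-1)^n + B·(4)^n.
From u(0) = 7: A + B = 7.
From u(1) = -6: -A + 4B = -6.
Solving: A = \frac{34}{5}, B = \frac{1}{5}.
So u(n) = \frac{34 \left(-1\right)^{n}}{5} + \frac{4^{n}}{5}.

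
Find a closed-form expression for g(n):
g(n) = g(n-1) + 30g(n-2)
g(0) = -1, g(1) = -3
Characteristic equation: x² - x - 30 = 0, which factors as (x - (-5))(x - (6)) = 0.
Roots r₁ = -5, r₂ = 6 (distinct).
General solution: g(n) = A·(-5)^n + B·(6)^n.
From g(0) = -1: A + B = -1.
From g(1) = -3: -5A + 6B = -3.
Solving: A = - \frac{3}{11}, B = - \frac{8}{11}.
So g(n) = - \frac{3 \left(-5\right)^{n}}{11} - \frac{8 \cdot 6^{n}}{11}.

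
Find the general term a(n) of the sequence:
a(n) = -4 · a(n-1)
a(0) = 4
Pure geometric recurrence with ratio -4.
By induction a(n) = a(0) · (-4)^n = 4 \left(-4\right)^{n}.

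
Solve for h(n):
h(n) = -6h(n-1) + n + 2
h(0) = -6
First-order linear with linear forcing.
Homogeneous solution: h_h(n) = A·(-6)^n.
Try particular h_p(n) = pn + q. Substituting:
  pn + q = -6(p(n-1) + q) + n + 2.
Matching the n-coefficient: p = -6p + 1 ⇒ p = \frac{1}{7}.
Matching constants: q = 6p - 6q + 2 ⇒ q = \frac{20}{49}.
General: h(n) = A·(-6)^n + \frac{n}{7} + \frac{20}{49}.
Apply h(0) = -6: A + \frac{20}{49} = -6 ⇒ A = - \frac{314}{49}.
So h(n) = - \frac{314 \left(-6\right)^{n}}{49} + \frac{n}{7} + \frac{20}{49}.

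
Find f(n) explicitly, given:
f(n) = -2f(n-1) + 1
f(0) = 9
First-order linear non-homogeneous.
Homogeneous solution: f_h(n) = A·(-2)^n.
Try constant particular solution f_p = K: K = -2K + 1 ⇒ K = \frac{1}{3}.
General: f(n) = A·(-2)^n + \frac{1}{3}.
Apply f(0) = 9: A + \frac{1}{3} = 9 ⇒ A = \frac{26}{3}.
So f(n) = \frac{26 \left(-2\right)^{n}}{3} + \frac{1}{3}.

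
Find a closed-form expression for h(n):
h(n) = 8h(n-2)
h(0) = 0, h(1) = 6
Characteristic equation: x² - 8 = 0.
Discriminant Δ = (0)² + 4·(8) = 32.
Roots r₁,₂ = (0 ± √32)/2, so r₁ = 2 \sqrt{2}, r₂ = - 2 \sqrt{2}.
General solution: h(n) = A·r₁^n + B·r₂^n.
From the initial conditions, A + B = 0 and r₁A + r₂B = 6.
Since r₁ - r₂ = √32: A = (6 - (0)r₂)/√32 = \frac{3 \sqrt{2}}{4}, and B = 0 - A = - \frac{3 \sqrt{2}}{4}.
So h(n) = \left(\frac{3 \sqrt{2}}{4}\right)\left(2 \sqrt{2}\right)^n + \left(- \frac{3 \sqrt{2}}{4}\right)\left(- 2 \sqrt{2}\right)^n.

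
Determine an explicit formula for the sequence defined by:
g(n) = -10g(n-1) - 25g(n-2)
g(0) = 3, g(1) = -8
Characteristic equation: x² + 10x + 25 = 0, which is (x - (-5))².
Repeated root r = -5.
General solution: g(n) = (A + Bn)·(-5)^n.
From g(0) = 3: A = 3.
From g(1) = -8: (A + B)·(-5) = -8 ⇒ B = - \frac{7}{5}.
So g(n) = \left(3 - \frac{7 n}{5}\right) \cdot (-5)^n.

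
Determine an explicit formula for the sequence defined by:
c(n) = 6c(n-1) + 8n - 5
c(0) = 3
First-order linear with linear forcing.
Homogeneous solution: c_h(n) = A·(6)^n.
Try particular c_p(n) = pn + q. Substituting:
  pn + q = 6(p(n-1) + q) + 8n - 5.
Matching the n-coefficient: p = 6p + 8 ⇒ p = - \frac{8}{5}.
Matching constants: q = -6p + 6q - 5 ⇒ q = - \frac{23}{25}.
General: c(n) = A·(6)^n - \frac{8 n}{5} - \frac{23}{25}.
Apply c(0) = 3: A - \frac{23}{25} = 3 ⇒ A = \frac{98}{25}.
So c(n) = \frac{98 \cdot 6^{n}}{25} - \frac{8 n}{5} - \frac{23}{25}.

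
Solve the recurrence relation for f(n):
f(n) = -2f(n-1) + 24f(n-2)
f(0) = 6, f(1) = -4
Characteristic equation: x² + 2x - 24 = 0, which factors as (x - (-6))(x - (4)) = 0.
Roots r₁ = -6, r₂ = 4 (distinct).
General solution: f(n) = A·(-6)^n + B·(4)^n.
From f(0) = 6: A + B = 6.
From f(1) = -4: -6A + 4B = -4.
Solving: A = \frac{14}{5}, B = \frac{16}{5}.
So f(n) = \frac{14 \left(-6\right)^{n}}{5} + \frac{16 \cdot 4^{n}}{5}.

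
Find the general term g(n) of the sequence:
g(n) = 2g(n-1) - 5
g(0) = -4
First-order linear non-homogeneous.
Homogeneous solution: g_h(n) = A·(2)^n.
Try constant particular solution g_p = K: K = 2K - 5 ⇒ K = 5.
General: g(n) = A·(2)^n + 5.
Apply g(0) = -4: A + 5 = -4 ⇒ A = -9.
So g(n) = 5 - 9 \cdot 2^{n}.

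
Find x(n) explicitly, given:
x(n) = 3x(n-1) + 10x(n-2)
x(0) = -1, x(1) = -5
Characteristic equation: x² - 3x - 10 = 0, which factors as (x - (-2))(x - (5)) = 0.
Roots r₁ = -2, r₂ = 5 (distinct).
General solution: x(n) = A·(-2)^n + B·(5)^n.
From x(0) = -1: A + B = -1.
From x(1) = -5: -2A + 5B = -5.
Solving: A = 0, B = -1.
So x(n) = - 5^{n}.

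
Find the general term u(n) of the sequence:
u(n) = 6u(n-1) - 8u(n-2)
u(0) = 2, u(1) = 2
Characteristic equation: x² - 6x + 8 = 0, which factors as (x - (2))(x - (4)) = 0.
Roots r₁ = 2, r₂ = 4 (distinct).
General solution: u(n) = A·(2)^n + B·(4)^n.
From u(0) = 2: A + B = 2.
From u(1) = 2: 2A + 4B = 2.
Solving: A = 3, B = -1.
So u(n) = 3 \cdot 2^{n} - 4^{n}.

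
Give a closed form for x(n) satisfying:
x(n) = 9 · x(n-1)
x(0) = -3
Pure geometric recurrence with ratio 9.
By induction x(n) = x(0) · (9)^n = - 3 \cdot 9^{n}.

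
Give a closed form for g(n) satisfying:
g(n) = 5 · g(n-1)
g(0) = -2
Pure geometric recurrence with ratio 5.
By induction g(n) = g(0) · (5)^n = - 2 \cdot 5^{n}.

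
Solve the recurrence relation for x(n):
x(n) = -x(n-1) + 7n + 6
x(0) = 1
First-order linear with linear forcing.
Homogeneous solution: x_h(n) = A·(-1)^n.
Try particular x_p(n) = pn + q. Substituting:
  pn + q = -(p(n-1) + q) + 7n + 6.
Matching the n-coefficient: p = -p + 7 ⇒ p = \frac{7}{2}.
Matching constants: q = p - q + 6 ⇒ q = \frac{19}{4}.
General: x(n) = A·(-1)^n + \frac{7 n}{2} + \frac{19}{4}.
Apply x(0) = 1: A + \frac{19}{4} = 1 ⇒ A = - \frac{15}{4}.
So x(n) = - \frac{15 \left(-1\right)^{n}}{4} + \frac{7 n}{2} + \frac{19}{4}.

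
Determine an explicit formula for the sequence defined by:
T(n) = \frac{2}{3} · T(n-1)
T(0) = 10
Pure geometric recurrence with ratio \frac{2}{3}.
By induction T(n) = T(0) · (\frac{2}{3})^n = 10 \left(\frac{2}{3}\right)^{n}.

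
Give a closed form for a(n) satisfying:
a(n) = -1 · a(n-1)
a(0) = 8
Pure geometric recurrence with ratio -1.
By induction a(n) = a(0) · (-1)^n = 8 \left(-1\right)^{n}.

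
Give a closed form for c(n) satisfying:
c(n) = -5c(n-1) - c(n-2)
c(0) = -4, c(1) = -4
Characteristic equation: x² + 5x + 1 = 0.
Discriminant Δ = (-5)² + 4·(-1) = 21.
Roots r₁,₂ = (-5 ± √21)/2, so r₁ = - \frac{5}{2} + \frac{\sqrt{21}}{2}, r₂ = - \frac{5}{2} - \frac{\sqrt{21}}{2}.
General solution: c(n) = A·r₁^n + B·r₂^n.
From the initial conditions, A + B = -4 and r₁A + r₂B = -4.
Since r₁ - r₂ = √21: A = (-4 - (-4)r₂)/√21 = - \frac{2 \sqrt{21}}{3} - 2, and B = -4 - A = -2 + \frac{2 \sqrt{21}}{3}.
So c(n) = \left(- \frac{2 \sqrt{21}}{3} - 2\right)\left(- \frac{5}{2} + \frac{\sqrt{21}}{2}\right)^n + \left(-2 + \frac{2 \sqrt{21}}{3}\right)\left(- \frac{5}{2} - \frac{\sqrt{21}}{2}\right)^n.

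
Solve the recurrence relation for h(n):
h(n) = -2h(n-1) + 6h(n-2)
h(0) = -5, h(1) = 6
Characteristic equation: x² + 2x - 6 = 0.
Discriminant Δ = (-2)² + 4·(6) = 28.
Roots r₁,₂ = (-2 ± √28)/2, so r₁ = -1 + \sqrt{7}, r₂ = - \sqrt{7} - 1.
General solution: h(n) = A·r₁^n + B·r₂^n.
From the initial conditions, A + B = -5 and r₁A + r₂B = 6.
Since r₁ - r₂ = √28: A = (6 - (-5)r₂)/√28 = - \frac{5}{2} + \frac{\sqrt{7}}{14}, and B = -5 - A = - \frac{5}{2} - \frac{\sqrt{7}}{14}.
So h(n) = \left(- \frac{5}{2} + \frac{\sqrt{7}}{14}\right)\left(-1 + \sqrt{7}\right)^n + \left(- \frac{5}{2} - \frac{\sqrt{7}}{14}\right)\left(- \sqrt{7} - 1\right)^n.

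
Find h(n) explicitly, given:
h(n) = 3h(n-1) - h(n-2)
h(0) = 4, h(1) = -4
Characteristic equation: x² - 3x + 1 = 0.
Discriminant Δ = (3)² + 4·(-1) = 5.
Roots r₁,₂ = (3 ± √5)/2, so r₁ = \frac{\sqrt{5}}{2} + \frac{3}{2}, r₂ = \frac{3}{2} - \frac{\sqrt{5}}{2}.
General solution: h(n) = A·r₁^n + B·r₂^n.
From the initial conditions, A + B = 4 and r₁A + r₂B = -4.
Since r₁ - r₂ = √5: A = (-4 - (4)r₂)/√5 = 2 - 2 \sqrt{5}, and B = 4 - A = 2 + 2 \sqrt{5}.
So h(n) = \left(2 - 2 \sqrt{5}\right)\left(\frac{\sqrt{5}}{2} + \frac{3}{2}\right)^n + \left(2 + 2 \sqrt{5}\right)\left(\frac{3}{2} - \frac{\sqrt{5}}{2}\right)^n.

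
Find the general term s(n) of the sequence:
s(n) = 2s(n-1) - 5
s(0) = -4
First-order linear non-homogeneous.
Homogeneous solution: s_h(n) = A·(2)^n.
Try constant particular solution s_p = K: K = 2K - 5 ⇒ K = 5.
General: s(n) = A·(2)^n + 5.
Apply s(0) = -4: A + 5 = -4 ⇒ A = -9.
So s(n) = 5 - 9 \cdot 2^{n}.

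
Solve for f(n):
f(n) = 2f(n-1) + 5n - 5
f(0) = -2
First-order linear with linear forcing.
Homogeneous solution: f_h(n) = A·(2)^n.
Try particular f_p(n) = pn + q. Substituting:
  pn + q = 2(p(n-1) + q) + 5n - 5.
Matching the n-coefficient: p = 2p + 5 ⇒ p = -5.
Matching constants: q = -2p + 2q - 5 ⇒ q = -5.
General: f(n) = A·(2)^n - 5 n - 5.
Apply f(0) = -2: A - 5 = -2 ⇒ A = 3.
So f(n) = 3 \cdot 2^{n} - 5 n - 5.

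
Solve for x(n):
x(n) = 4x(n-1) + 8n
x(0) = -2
First-order linear with linear forcing.
Homogeneous solution: x_h(n) = A·(4)^n.
Try particular x_p(n) = pn + q. Substituting:
  pn + q = 4(p(n-1) + q) + 8n.
Matching the n-coefficient: p = 4p + 8 ⇒ p = - \frac{8}{3}.
Matching constants: q = -4p + 4q ⇒ q = - \frac{32}{9}.
General: x(n) = A·(4)^n - \frac{8 n}{3} - \frac{32}{9}.
Apply x(0) = -2: A - \frac{32}{9} = -2 ⇒ A = \frac{14}{9}.
So x(n) = \frac{14 \cdot 4^{n}}{9} - \frac{8 n}{3} - \frac{32}{9}.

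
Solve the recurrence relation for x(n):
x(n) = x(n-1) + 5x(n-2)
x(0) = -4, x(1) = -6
Characteristic equation: x² - x - 5 = 0.
Discriminant Δ = (1)² + 4·(5) = 21.
Roots r₁,₂ = (1 ± √21)/2, so r₁ = \frac{1}{2} + \frac{\sqrt{21}}{2}, r₂ = \frac{1}{2} - \frac{\sqrt{21}}{2}.
General solution: x(n) = A·r₁^n + B·r₂^n.
From the initial conditions, A + B = -4 and r₁A + r₂B = -6.
Since r₁ - r₂ = √21: A = (-6 - (-4)r₂)/√21 = -2 - \frac{4 \sqrt{21}}{21}, and B = -4 - A = -2 + \frac{4 \sqrt{21}}{21}.
So x(n) = \left(-2 - \frac{4 \sqrt{21}}{21}\right)\left(\frac{1}{2} + \frac{\sqrt{21}}{2}\right)^n + \left(-2 + \frac{4 \sqrt{21}}{21}\right)\left(\frac{1}{2} - \frac{\sqrt{21}}{2}\right)^n.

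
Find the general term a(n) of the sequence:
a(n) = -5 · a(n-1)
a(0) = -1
Pure geometric recurrence with ratio -5.
By induction a(n) = a(0) · (-5)^n = - \left(-5\right)^{n}.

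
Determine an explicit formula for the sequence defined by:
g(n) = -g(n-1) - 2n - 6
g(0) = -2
First-order linear with linear forcing.
Homogeneous solution: g_h(n) = A·(-1)^n.
Try particular g_p(n) = pn + q. Substituting:
  pn + q = -(p(n-1) + q) - 2n - 6.
Matching the n-coefficient: p = -p - 2 ⇒ p = -1.
Matching constants: q = p - q - 6 ⇒ q = - \frac{7}{2}.
General: g(n) = A·(-1)^n - n - \frac{7}{2}.
Apply g(0) = -2: A - \frac{7}{2} = -2 ⇒ A = \frac{3}{2}.
So g(n) = \frac{3 \left(-1\right)^{n}}{2} - n - \frac{7}{2}.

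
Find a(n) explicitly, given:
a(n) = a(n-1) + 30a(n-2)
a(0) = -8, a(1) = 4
Characteristic equation: x² - x - 30 = 0, which factors as (x - (6))(x - (-5)) = 0.
Roots r₁ = 6, r₂ = -5 (distinct).
General solution: a(n) = A·(6)^n + B·(-5)^n.
From a(0) = -8: A + B = -8.
From a(1) = 4: 6A - 5B = 4.
Solving: A = - \frac{36}{11}, B = - \frac{52}{11}.
So a(n) = - \frac{52 \left(-5\right)^{n}}{11} - \frac{36 \cdot 6^{n}}{11}.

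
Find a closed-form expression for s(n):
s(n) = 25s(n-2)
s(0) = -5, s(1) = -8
Characteristic equation: x² - 25 = 0, which factors as (x - (5))(x - (-5)) = 0.
Roots r₁ = 5, r₂ = -5 (distinct).
General solution: s(n) = A·(5)^n + B·(-5)^n.
From s(0) = -5: A + B = -5.
From s(1) = -8: 5A - 5B = -8.
Solving: A = - \frac{33}{10}, B = - \frac{17}{10}.
So s(n) = - \frac{17 \left(-5\right)^{n}}{10} - \frac{33 \cdot 5^{n}}{10}.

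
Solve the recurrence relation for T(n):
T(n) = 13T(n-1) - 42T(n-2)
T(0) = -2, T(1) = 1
Characteristic equation: x² - 13x + 42 = 0, which factors as (x - (7))(x - (6)) = 0.
Roots r₁ = 7, r₂ = 6 (distinct).
General solution: T(n) = A·(7)^n + B·(6)^n.
From T(0) = -2: A + B = -2.
From T(1) = 1: 7A + 6B = 1.
Solving: A = 13, B = -15.
So T(n) = - 15 \cdot 6^{n} + 13 \cdot 7^{n}.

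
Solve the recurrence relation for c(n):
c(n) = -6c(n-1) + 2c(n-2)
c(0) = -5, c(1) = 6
Characteristic equation: x² + 6x - 2 = 0.
Discriminant Δ = (-6)² + 4·(2) = 44.
Roots r₁,₂ = (-6 ± √44)/2, so r₁ = -3 + \sqrt{11}, r₂ = - \sqrt{11} - 3.
General solution: c(n) = A·r₁^n + B·r₂^n.
From the initial conditions, A + B = -5 and r₁A + r₂B = 6.
Since r₁ - r₂ = √44: A = (6 - (-5)r₂)/√44 = - \frac{5}{2} - \frac{9 \sqrt{11}}{22}, and B = -5 - A = - \frac{5}{2} + \frac{9 \sqrt{11}}{22}.
So c(n) = \left(- \frac{5}{2} - \frac{9 \sqrt{11}}{22}\right)\left(-3 + \sqrt{11}\right)^n + \left(- \frac{5}{2} + \frac{9 \sqrt{11}}{22}\right)\left(- \sqrt{11} - 3\right)^n.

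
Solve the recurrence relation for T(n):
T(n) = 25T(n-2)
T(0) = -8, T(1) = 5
Characteristic equation: x² - 25 = 0, which factors as (x - (-5))(x - (5)) = 0.
Roots r₁ = -5, r₂ = 5 (distinct).
General solution: T(n) = A·(-5)^n + B·(5)^n.
From T(0) = -8: A + B = -8.
From T(1) = 5: -5A + 5B = 5.
Solving: A = - \frac{9}{2}, B = - \frac{7}{2}.
So T(n) = - \frac{9 \left(-5\right)^{n}}{2} - \frac{7 \cdot 5^{n}}{2}.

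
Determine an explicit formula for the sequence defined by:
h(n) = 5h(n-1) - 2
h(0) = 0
First-order linear non-homogeneous.
Homogeneous solution: h_h(n) = A·(5)^n.
Try constant particular solution h_p = K: K = 5K - 2 ⇒ K = \frac{1}{2}.
General: h(n) = A·(5)^n + \frac{1}{2}.
Apply h(0) = 0: A + \frac{1}{2} = 0 ⇒ A = - \frac{1}{2}.
So h(n) = \frac{1}{2} - \frac{5^{n}}{2}.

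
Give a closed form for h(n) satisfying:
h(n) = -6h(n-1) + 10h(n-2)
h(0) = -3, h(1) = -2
Characteristic equation: x² + 6x - 10 = 0.
Discriminant Δ = (-6)² + 4·(10) = 76.
Roots r₁,₂ = (-6 ± √76)/2, so r₁ = -3 + \sqrt{19}, r₂ = - \sqrt{19} - 3.
General solution: h(n) = A·r₁^n + B·r₂^n.
From the initial conditions, A + B = -3 and r₁A + r₂B = -2.
Since r₁ - r₂ = √76: A = (-2 - (-3)r₂)/√76 = - \frac{3}{2} - \frac{11 \sqrt{19}}{38}, and B = -3 - A = - \frac{3}{2} + \frac{11 \sqrt{19}}{38}.
So h(n) = \left(- \frac{3}{2} - \frac{11 \sqrt{19}}{38}\right)\left(-3 + \sqrt{19}\right)^n + \left(- \frac{3}{2} + \frac{11 \sqrt{19}}{38}\right)\left(- \sqrt{19} - 3\right)^n.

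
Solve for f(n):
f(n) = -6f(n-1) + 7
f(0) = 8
First-order linear non-homogeneous.
Homogeneous solution: f_h(n) = A·(-6)^n.
Try constant particular solution f_p = K: K = -6K + 7 ⇒ K = 1.
General: f(n) = A·(-6)^n + 1.
Apply f(0) = 8: A + 1 = 8 ⇒ A = 7.
So f(n) = 7 \left(-6\right)^{n} + 1.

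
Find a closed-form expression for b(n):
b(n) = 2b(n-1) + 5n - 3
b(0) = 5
First-order linear with linear forcing.
Homogeneous solution: b_h(n) = A·(2)^n.
Try particular b_p(n) = pn + q. Substituting:
  pn + q = 2(p(n-1) + q) + 5n - 3.
Matching the n-coefficient: p = 2p + 5 ⇒ p = -5.
Matching constants: q = -2p + 2q - 3 ⇒ q = -7.
General: b(n) = A·(2)^n - 5 n - 7.
Apply b(0) = 5: A - 7 = 5 ⇒ A = 12.
So b(n) = 12 \cdot 2^{n} - 5 n - 7.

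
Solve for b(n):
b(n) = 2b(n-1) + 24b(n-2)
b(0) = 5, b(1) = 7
Characteristic equation: x² - 2x - 24 = 0, which factors as (x - (-4))(x - (6)) = 0.
Roots r₁ = -4, r₂ = 6 (distinct).
General solution: b(n) = A·(-4)^n + B·(6)^n.
From b(0) = 5: A + B = 5.
From b(1) = 7: -4A + 6B = 7.
Solving: A = \frac{23}{10}, B = \frac{27}{10}.
So b(n) = \frac{23 \left(-4\right)^{n}}{10} + \frac{27 \cdot 6^{n}}{10}.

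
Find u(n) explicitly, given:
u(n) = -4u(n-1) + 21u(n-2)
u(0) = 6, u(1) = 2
Characteristic equation: x² + 4x - 21 = 0, which factors as (x - (-7))(x - (3)) = 0.
Roots r₁ = -7, r₂ = 3 (distinct).
General solution: u(n) = A·(-7)^n + B·(3)^n.
From u(0) = 6: A + B = 6.
From u(1) = 2: -7A + 3B = 2.
Solving: A = \frac{8}{5}, B = \frac{22}{5}.
So u(n) = \frac{8 \left(-7\right)^{n}}{5} + \frac{22 \cdot 3^{n}}{5}.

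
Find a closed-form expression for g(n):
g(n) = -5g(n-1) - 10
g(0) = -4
First-order linear non-homogeneous.
Homogeneous solution: g_h(n) = A·(-5)^n.
Try constant particular solution g_p = K: K = -5K - 10 ⇒ K = - \frac{5}{3}.
General: g(n) = A·(-5)^n - \frac{5}{3}.
Apply g(0) = -4: A - \frac{5}{3} = -4 ⇒ A = - \frac{7}{3}.
So g(n) = - \frac{7 \left(-5\right)^{n}}{3} - \frac{5}{3}.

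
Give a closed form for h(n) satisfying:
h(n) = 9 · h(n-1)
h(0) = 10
Pure geometric recurrence with ratio 9.
By induction h(n) = h(0) · (9)^n = 10 \cdot 9^{n}.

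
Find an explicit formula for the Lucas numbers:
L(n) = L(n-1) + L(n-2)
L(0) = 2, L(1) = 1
This is the Lucas sequence.
Characteristic equation: x² - x - 1 = 0; roots r₁ = \frac{1}{2} + \frac{\sqrt{5}}{2}, r₂ = \frac{1}{2} - \frac{\sqrt{5}}{2}.
General: L(n) = A·r₁^n + B·r₂^n. Solving with L(0)=2, L(1)=1 gives A = 1, B = 1.
So L(n) = 2^{- n} \left(\left(1 - \sqrt{5}\right)^{n} + \left(1 + \sqrt{5}\right)^{n}\right).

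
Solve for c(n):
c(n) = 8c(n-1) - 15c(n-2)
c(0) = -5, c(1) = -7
Characteristic equation: x² - 8x + 15 = 0, which factors as (x - (5))(x - (3)) = 0.
Roots r₁ = 5, r₂ = 3 (distinct).
General solution: c(n) = A·(5)^n + B·(3)^n.
From c(0) = -5: A + B = -5.
From c(1) = -7: 5A + 3B = -7.
Solving: A = 4, B = -9.
So c(n) = - 9 \cdot 3^{n} + 4 \cdot 5^{n}.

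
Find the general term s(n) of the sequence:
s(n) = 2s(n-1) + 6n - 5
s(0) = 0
First-order linear with linear forcing.
Homogeneous solution: s_h(n) = A·(2)^n.
Try particular s_p(n) = pn + q. Substituting:
  pn + q = 2(p(n-1) + q) + 6n - 5.
Matching the n-coefficient: p = 2p + 6 ⇒ p = -6.
Matching constants: q = -2p + 2q - 5 ⇒ q = -7.
General: s(n) = A·(2)^n - 6 n - 7.
Apply s(0) = 0: A - 7 = 0 ⇒ A = 7.
So s(n) = 7 \cdot 2^{n} - 6 n - 7.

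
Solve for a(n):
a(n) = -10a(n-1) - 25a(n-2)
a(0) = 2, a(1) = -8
Characteristic equation: x² + 10x + 25 = 0, which is (x - (-5))².
Repeated root r = -5.
General solution: a(n) = (A + Bn)·(-5)^n.
From a(0) = 2: A = 2.
From a(1) = -8: (A + B)·(-5) = -8 ⇒ B = - \frac{2}{5}.
So a(n) = \left(2 - \frac{2 n}{5}\right) \cdot (-5)^n.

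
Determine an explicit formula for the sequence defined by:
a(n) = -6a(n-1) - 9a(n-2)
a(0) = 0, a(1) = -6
Characteristic equation: x² + 6x + 9 = 0, which is (x - (-3))².
Repeated root r = -3.
General solution: a(n) = (A + Bn)·(-3)^n.
From a(0) = 0: A = 0.
From a(1) = -6: (A + B)·(-3) = -6 ⇒ B = 2.
So a(n) = \left(2 n\right) \cdot (-3)^n.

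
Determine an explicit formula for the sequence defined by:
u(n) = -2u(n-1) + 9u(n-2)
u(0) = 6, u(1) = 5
Characteristic equation: x² + 2x - 9 = 0.
Discriminant Δ = (-2)² + 4·(9) = 40.
Roots r₁,₂ = (-2 ± √40)/2, so r₁ = -1 + \sqrt{10}, r₂ = - \sqrt{10} - 1.
General solution: u(n) = A·r₁^n + B·r₂^n.
From the initial conditions, A + B = 6 and r₁A + r₂B = 5.
Since r₁ - r₂ = √40: A = (5 - (6)r₂)/√40 = \frac{11 \sqrt{10}}{20} + 3, and B = 6 - A = 3 - \frac{11 \sqrt{10}}{20}.
So u(n) = \left(\frac{11 \sqrt{10}}{20} + 3\right)\left(-1 + \sqrt{10}\right)^n + \left(3 - \frac{11 \sqrt{10}}{20}\right)\left(- \sqrt{10} - 1\right)^n.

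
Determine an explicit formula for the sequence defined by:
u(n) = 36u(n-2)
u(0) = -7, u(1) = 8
Characteristic equation: x² - 36 = 0, which factors as (x - (-6))(x - (6)) = 0.
Roots r₁ = -6, r₂ = 6 (distinct).
General solution: u(n) = A·(-6)^n + B·(6)^n.
From u(0) = -7: A + B = -7.
From u(1) = 8: -6A + 6B = 8.
Solving: A = - \frac{25}{6}, B = - \frac{17}{6}.
So u(n) = - \frac{25 \left(-6\right)^{n}}{6} - \frac{17 \cdot 6^{n}}{6}.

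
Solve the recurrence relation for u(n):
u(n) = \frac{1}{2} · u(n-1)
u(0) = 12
Pure geometric recurrence with ratio \frac{1}{2}.
By induction u(n) = u(0) · (\frac{1}{2})^n = 12 \cdot 2^{- n}.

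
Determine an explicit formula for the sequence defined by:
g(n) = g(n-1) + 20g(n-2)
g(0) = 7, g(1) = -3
Characteristic equation: x² - x - 20 = 0, which factors as (x - (5))(x - (-4)) = 0.
Roots r₁ = 5, r₂ = -4 (distinct).
General solution: g(n) = A·(5)^n + B·(-4)^n.
From g(0) = 7: A + B = 7.
From g(1) = -3: 5A - 4B = -3.
Solving: A = \frac{25}{9}, B = \frac{38}{9}.
So g(n) = \frac{38 \left(-4\right)^{n}}{9} + \frac{25 \cdot 5^{n}}{9}.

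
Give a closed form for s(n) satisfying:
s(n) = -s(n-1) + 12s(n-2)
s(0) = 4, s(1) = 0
Characteristic equation: x² + x - 12 = 0, which factors as (x - (-4))(x - (3)) = 0.
Roots r₁ = -4, r₂ = 3 (distinct).
General solution: s(n) = A·(-4)^n + B·(3)^n.
From s(0) = 4: A + B = 4.
From s(1) = 0: -4A + 3B = 0.
Solving: A = \frac{12}{7}, B = \frac{16}{7}.
So s(n) = \frac{12 \left(-4\right)^{n}}{7} + \frac{16 \cdot 3^{n}}{7}.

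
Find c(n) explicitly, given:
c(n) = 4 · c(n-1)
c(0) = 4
Pure geometric recurrence with ratio 4.
By induction c(n) = c(0) · (4)^n = 4 \cdot 4^{n}.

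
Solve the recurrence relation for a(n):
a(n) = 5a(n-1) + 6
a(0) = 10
First-order linear non-homogeneous.
Homogeneous solution: a_h(n) = A·(5)^n.
Try constant particular solution a_p = K: K = 5K + 6 ⇒ K = - \frac{3}{2}.
General: a(n) = A·(5)^n - \frac{3}{2}.
Apply a(0) = 10: A - \frac{3}{2} = 10 ⇒ A = \frac{23}{2}.
So a(n) = \frac{23 \cdot 5^{n}}{2} - \frac{3}{2}.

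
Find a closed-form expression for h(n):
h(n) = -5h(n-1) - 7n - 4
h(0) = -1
First-order linear with linear forcing.
Homogeneous solution: h_h(n) = A·(-5)^n.
Try particular h_p(n) = pn + q. Substituting:
  pn + q = -5(p(n-1) + q) - 7n - 4.
Matching the n-coefficient: p = -5p - 7 ⇒ p = - \frac{7}{6}.
Matching constants: q = 5p - 5q - 4 ⇒ q = - \frac{59}{36}.
General: h(n) = A·(-5)^n - \frac{7 n}{6} - \frac{59}{36}.
Apply h(0) = -1: A - \frac{59}{36} = -1 ⇒ A = \frac{23}{36}.
So h(n) = \frac{23 \left(-5\right)^{n}}{36} - \frac{7 n}{6} - \frac{59}{36}.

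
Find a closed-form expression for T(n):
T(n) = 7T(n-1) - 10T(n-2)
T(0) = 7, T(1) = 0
Characteristic equation: x² - 7x + 10 = 0, which factors as (x - (5))(x - (2)) = 0.
Roots r₁ = 5, r₂ = 2 (distinct).
General solution: T(n) = A·(5)^n + B·(2)^n.
From T(0) = 7: A + B = 7.
From T(1) = 0: 5A + 2B = 0.
Solving: A = - \frac{14}{3}, B = \frac{35}{3}.
So T(n) = \frac{35 \cdot 2^{n}}{3} - \frac{14 \cdot 5^{n}}{3}.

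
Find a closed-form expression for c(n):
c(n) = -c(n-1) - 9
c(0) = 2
First-order linear non-homogeneous.
Homogeneous solution: c_h(n) = A·(-1)^n.
Try constant particular solution c_p = K: K = -K - 9 ⇒ K = - \frac{9}{2}.
General: c(n) = A·(-1)^n - \frac{9}{2}.
Apply c(0) = 2: A - \frac{9}{2} = 2 ⇒ A = \frac{13}{2}.
So c(n) = \frac{13 \left(-1\right)^{n}}{2} - \frac{9}{2}.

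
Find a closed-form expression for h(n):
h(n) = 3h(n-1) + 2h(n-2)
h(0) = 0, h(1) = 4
Characteristic equation: x² - 3x - 2 = 0.
Discriminant Δ = (3)² + 4·(2) = 17.
Roots r₁,₂ = (3 ± √17)/2, so r₁ = \frac{3}{2} + \frac{\sqrt{17}}{2}, r₂ = \frac{3}{2} - \frac{\sqrt{17}}{2}.
General solution: h(n) = A·r₁^n + B·r₂^n.
From the initial conditions, A + B = 0 and r₁A + r₂B = 4.
Since r₁ - r₂ = √17: A = (4 - (0)r₂)/√17 = \frac{4 \sqrt{17}}{17}, and B = 0 - A = - \frac{4 \sqrt{17}}{17}.
So h(n) = \left(\frac{4 \sqrt{17}}{17}\right)\left(\frac{3}{2} + \frac{\sqrt{17}}{2}\right)^n + \left(- \frac{4 \sqrt{17}}{17}\right)\left(\frac{3}{2} - \frac{\sqrt{17}}{2}\right)^n.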